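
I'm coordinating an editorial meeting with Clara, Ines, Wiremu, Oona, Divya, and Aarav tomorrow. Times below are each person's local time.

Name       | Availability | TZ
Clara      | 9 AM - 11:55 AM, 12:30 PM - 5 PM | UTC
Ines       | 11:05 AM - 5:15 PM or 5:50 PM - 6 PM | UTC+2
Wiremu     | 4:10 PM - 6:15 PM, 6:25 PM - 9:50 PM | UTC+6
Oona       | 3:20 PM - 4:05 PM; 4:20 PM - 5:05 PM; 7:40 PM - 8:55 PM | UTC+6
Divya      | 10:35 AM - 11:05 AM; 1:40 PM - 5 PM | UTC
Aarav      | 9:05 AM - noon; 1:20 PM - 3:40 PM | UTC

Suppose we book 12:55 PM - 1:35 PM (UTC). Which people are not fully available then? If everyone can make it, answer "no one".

Clara in UTC: 09:00-11:55, 12:30-17:00.
Ines in UTC: 09:05-15:15, 15:50-16:00 (subtract 2h to convert from UTC+2).
Wiremu in UTC: 10:10-12:15, 12:25-15:50 (subtract 6h to convert from UTC+6).
Oona in UTC: 09:20-10:05, 10:20-11:05, 13:40-14:55 (subtract 6h to convert from UTC+6).
Divya in UTC: 10:35-11:05, 13:40-17:00.
Aarav in UTC: 09:05-12:00, 13:20-15:40.
Clara: free for 12:55-13:35. Ines: free for 12:55-13:35. Wiremu: free for 12:55-13:35. Oona: not fully free for 12:55-13:35. Divya: not fully free for 12:55-13:35. Aarav: not fully free for 12:55-13:35.

Aarav, Divya, Oona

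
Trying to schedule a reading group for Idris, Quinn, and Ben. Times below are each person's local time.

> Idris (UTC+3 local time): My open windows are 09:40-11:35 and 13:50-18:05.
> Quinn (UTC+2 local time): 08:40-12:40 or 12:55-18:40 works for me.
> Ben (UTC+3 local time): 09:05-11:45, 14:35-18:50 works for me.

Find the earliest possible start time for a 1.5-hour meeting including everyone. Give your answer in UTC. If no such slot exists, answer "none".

06:40

Idris in UTC: 06:40-08:35, 10:50-15:05 (subtract 3h to convert from UTC+3).
Quinn in UTC: 06:40-10:40, 10:55-16:40 (subtract 2h to convert from UTC+2).
Ben in UTC: 06:05-08:45, 11:35-15:50 (subtract 3h to convert from UTC+3).
Idris ∩ Quinn: 06:40-08:35, 10:55-15:05.
Idris ∩ Quinn ∩ Ben: 06:40-08:35, 11:35-15:05.
So the common availability across everyone is 06:40-08:35, 11:35-15:05.
The first common window of at least 90 minutes is 06:40-08:35, so the earliest start is 06:40.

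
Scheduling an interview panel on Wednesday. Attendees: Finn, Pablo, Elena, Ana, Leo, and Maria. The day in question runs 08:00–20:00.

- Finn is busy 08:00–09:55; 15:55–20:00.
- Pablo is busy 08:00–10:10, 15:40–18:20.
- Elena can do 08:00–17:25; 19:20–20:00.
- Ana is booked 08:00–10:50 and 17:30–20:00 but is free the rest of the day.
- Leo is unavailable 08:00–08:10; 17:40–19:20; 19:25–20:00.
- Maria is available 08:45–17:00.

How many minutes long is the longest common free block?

Finn free: 09:55-15:55 (invert busy blocks within the working day).
Pablo free: 10:10-15:40, 18:20-20:00 (invert busy blocks within the working day).
Elena free: 08:00-17:25, 19:20-20:00.
Ana free: 10:50-17:30 (invert busy blocks within the working day).
Leo free: 08:10-17:40, 19:20-19:25 (invert busy blocks within the working day).
Maria free: 08:45-17:00.
Finn ∩ Pablo: 10:10-15:40.
Finn ∩ Pablo ∩ Elena: 10:10-15:40.
Finn ∩ Pablo ∩ Elena ∩ Ana: 10:50-15:40.
Finn ∩ Pablo ∩ Elena ∩ Ana ∩ Leo: 10:50-15:40.
Finn ∩ Pablo ∩ Elena ∩ Ana ∩ Leo ∩ Maria: 10:50-15:40.
So the common availability across everyone is 10:50-15:40.
The longest is 10:50-15:40 at 290 minutes.

290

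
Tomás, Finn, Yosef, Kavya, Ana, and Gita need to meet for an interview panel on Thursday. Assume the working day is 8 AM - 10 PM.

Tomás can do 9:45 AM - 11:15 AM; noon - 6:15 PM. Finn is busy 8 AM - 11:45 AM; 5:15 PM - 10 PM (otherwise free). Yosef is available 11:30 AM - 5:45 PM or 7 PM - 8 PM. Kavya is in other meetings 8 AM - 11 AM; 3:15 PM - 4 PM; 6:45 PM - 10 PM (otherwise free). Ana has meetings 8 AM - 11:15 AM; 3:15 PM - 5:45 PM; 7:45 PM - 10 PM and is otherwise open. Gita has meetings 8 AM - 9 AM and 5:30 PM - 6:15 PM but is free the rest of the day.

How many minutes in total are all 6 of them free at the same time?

Tomás free: 09:45-11:15, 12:00-18:15.
Finn free: 11:45-17:15 (invert busy blocks within the working day).
Yosef free: 11:30-17:45, 19:00-20:00.
Kavya free: 11:00-15:15, 16:00-18:45 (invert busy blocks within the working day).
Ana free: 11:15-15:15, 17:45-19:45 (invert busy blocks within the working day).
Gita free: 09:00-17:30, 18:15-22:00 (invert busy blocks within the working day).
Tomás ∩ Finn: 12:00-17:15.
Tomás ∩ Finn ∩ Yosef: 12:00-17:15.
Tomás ∩ Finn ∩ Yosef ∩ Kavya: 12:00-15:15, 16:00-17:15.
Tomás ∩ Finn ∩ Yosef ∩ Kavya ∩ Ana: 12:00-15:15.
Tomás ∩ Finn ∩ Yosef ∩ Kavya ∩ Ana ∩ Gita: 12:00-15:15.
That's a single block of 195 minutes.

195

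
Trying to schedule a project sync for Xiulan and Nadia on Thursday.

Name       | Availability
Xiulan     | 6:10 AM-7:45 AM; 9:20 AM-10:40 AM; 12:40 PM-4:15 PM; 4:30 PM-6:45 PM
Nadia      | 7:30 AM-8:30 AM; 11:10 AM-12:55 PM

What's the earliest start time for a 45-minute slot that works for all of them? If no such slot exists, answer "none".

none

Xiulan ∩ Nadia: 07:30-07:45, 12:40-12:55.
No common window is at least 45 minutes long.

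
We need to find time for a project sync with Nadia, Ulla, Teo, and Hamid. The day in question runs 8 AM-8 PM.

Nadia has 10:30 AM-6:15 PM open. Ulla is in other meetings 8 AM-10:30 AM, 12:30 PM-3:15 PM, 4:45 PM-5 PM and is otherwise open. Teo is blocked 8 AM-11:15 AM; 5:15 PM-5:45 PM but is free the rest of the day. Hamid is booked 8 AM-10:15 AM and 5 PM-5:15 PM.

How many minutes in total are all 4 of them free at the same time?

Nadia free: 10:30-18:15.
Ulla free: 10:30-12:30, 15:15-16:45, 17:00-20:00 (invert busy blocks within the working day).
Teo free: 11:15-17:15, 17:45-20:00 (invert busy blocks within the working day).
Hamid free: 10:15-17:00, 17:15-20:00 (invert busy blocks within the working day).
Nadia ∩ Ulla: 10:30-12:30, 15:15-16:45, 17:00-18:15.
Nadia ∩ Ulla ∩ Teo: 11:15-12:30, 15:15-16:45, 17:00-17:15, 17:45-18:15.
Nadia ∩ Ulla ∩ Teo ∩ Hamid: 11:15-12:30, 15:15-16:45, 17:45-18:15.
Summing the common windows: 75 + 90 + 30 = 195 minutes.

195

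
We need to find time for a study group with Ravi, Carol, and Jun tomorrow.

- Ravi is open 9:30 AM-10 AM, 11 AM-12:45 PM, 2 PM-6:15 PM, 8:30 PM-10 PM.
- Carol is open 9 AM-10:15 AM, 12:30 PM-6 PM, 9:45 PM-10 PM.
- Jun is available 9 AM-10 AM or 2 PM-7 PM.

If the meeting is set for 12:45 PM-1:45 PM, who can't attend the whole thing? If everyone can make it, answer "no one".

Jun, Ravi

Ravi: not fully free for 12:45-13:45. Carol: free for 12:45-13:45. Jun: not fully free for 12:45-13:45.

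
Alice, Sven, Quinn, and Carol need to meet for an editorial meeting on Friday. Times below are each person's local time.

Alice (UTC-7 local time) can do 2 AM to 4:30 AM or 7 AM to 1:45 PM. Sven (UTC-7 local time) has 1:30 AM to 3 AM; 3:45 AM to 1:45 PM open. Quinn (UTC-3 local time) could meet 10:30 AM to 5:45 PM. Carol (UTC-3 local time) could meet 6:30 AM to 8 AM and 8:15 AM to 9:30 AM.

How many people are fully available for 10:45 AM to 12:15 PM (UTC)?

1

Alice in UTC: 09:00-11:30, 14:00-20:45 (add 7h to convert from UTC-7).
Sven in UTC: 08:30-10:00, 10:45-20:45 (add 7h to convert from UTC-7).
Quinn in UTC: 13:30-20:45 (add 3h to convert from UTC-3).
Carol in UTC: 09:30-11:00, 11:15-12:30 (add 3h to convert from UTC-3).
Sven can make the full 10:45-12:15 slot — that's 1.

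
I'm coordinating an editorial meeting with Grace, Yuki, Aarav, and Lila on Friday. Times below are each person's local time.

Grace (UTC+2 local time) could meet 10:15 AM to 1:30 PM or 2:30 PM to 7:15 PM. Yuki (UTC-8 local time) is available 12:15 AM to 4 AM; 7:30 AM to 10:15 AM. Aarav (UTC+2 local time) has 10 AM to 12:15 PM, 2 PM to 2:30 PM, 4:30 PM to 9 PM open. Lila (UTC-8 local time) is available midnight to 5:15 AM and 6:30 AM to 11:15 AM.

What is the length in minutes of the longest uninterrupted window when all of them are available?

Grace in UTC: 08:15-11:30, 12:30-17:15 (subtract 2h to convert from UTC+2).
Yuki in UTC: 08:15-12:00, 15:30-18:15 (add 8h to convert from UTC-8).
Aarav in UTC: 08:00-10:15, 12:00-12:30, 14:30-19:00 (subtract 2h to convert from UTC+2).
Lila in UTC: 08:00-13:15, 14:30-19:15 (add 8h to convert from UTC-8).
Grace ∩ Yuki: 08:15-11:30, 15:30-17:15.
Grace ∩ Yuki ∩ Aarav: 08:15-10:15, 15:30-17:15.
Grace ∩ Yuki ∩ Aarav ∩ Lila: 08:15-10:15, 15:30-17:15.
The longest is 08:15-10:15 at 120 minutes.

120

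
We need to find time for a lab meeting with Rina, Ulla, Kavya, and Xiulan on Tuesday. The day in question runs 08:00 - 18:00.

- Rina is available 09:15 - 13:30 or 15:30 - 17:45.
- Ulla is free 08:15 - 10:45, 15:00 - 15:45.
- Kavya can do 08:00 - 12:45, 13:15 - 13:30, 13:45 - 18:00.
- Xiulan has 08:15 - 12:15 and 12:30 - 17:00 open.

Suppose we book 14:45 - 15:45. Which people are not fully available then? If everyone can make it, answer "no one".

Rina, Ulla

Rina: not fully free for 14:45-15:45. Ulla: not fully free for 14:45-15:45. Kavya: free for 14:45-15:45. Xiulan: free for 14:45-15:45.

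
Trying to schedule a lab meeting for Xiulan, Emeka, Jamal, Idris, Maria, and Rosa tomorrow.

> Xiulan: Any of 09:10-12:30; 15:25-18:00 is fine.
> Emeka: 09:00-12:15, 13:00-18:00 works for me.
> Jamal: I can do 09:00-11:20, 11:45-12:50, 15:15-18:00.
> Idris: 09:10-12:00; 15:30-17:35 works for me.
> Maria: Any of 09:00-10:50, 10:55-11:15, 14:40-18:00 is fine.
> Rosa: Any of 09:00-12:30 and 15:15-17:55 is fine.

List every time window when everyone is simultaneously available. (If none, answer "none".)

09:10-10:50, 10:55-11:15, 15:30-17:35

Xiulan ∩ Emeka: 09:10-12:15, 15:25-18:00.
Xiulan ∩ Emeka ∩ Jamal: 09:10-11:20, 11:45-12:15, 15:25-18:00.
Xiulan ∩ Emeka ∩ Jamal ∩ Idris: 09:10-11:20, 11:45-12:00, 15:30-17:35.
Xiulan ∩ Emeka ∩ Jamal ∩ Idris ∩ Maria: 09:10-10:50, 10:55-11:15, 15:30-17:35.
Xiulan ∩ Emeka ∩ Jamal ∩ Idris ∩ Maria ∩ Rosa: 09:10-10:50, 10:55-11:15, 15:30-17:35.
So the common availability across everyone is 09:10-10:50, 10:55-11:15, 15:30-17:35.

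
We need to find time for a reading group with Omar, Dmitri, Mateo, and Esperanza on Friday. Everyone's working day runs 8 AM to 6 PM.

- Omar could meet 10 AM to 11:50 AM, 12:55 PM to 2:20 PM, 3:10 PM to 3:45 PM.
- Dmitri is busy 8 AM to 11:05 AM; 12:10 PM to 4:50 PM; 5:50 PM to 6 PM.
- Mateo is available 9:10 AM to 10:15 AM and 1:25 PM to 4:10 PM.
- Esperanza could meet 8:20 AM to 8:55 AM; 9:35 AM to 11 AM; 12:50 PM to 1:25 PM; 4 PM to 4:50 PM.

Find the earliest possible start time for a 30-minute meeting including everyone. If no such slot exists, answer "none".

Omar free: 10:00-11:50, 12:55-14:20, 15:10-15:45.
Dmitri free: 11:05-12:10, 16:50-17:50 (invert busy blocks within the working day).
Mateo free: 09:10-10:15, 13:25-16:10.
Esperanza free: 08:20-08:55, 09:35-11:00, 12:50-13:25, 16:00-16:50.
Omar ∩ Dmitri: 11:05-11:50.
Omar ∩ Dmitri ∩ Mateo: ∅.
Omar ∩ Dmitri ∩ Mateo ∩ Esperanza: ∅.
There is no time when everyone is free.
No common window is at least 30 minutes long.

none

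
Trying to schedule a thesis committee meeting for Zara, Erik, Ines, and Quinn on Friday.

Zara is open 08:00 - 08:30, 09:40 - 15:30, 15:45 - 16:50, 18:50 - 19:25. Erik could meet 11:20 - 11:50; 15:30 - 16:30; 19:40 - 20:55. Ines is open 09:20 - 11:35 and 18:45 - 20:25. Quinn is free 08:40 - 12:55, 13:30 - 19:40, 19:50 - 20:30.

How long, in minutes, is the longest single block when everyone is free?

Zara ∩ Erik: 11:20-11:50, 15:45-16:30.
Zara ∩ Erik ∩ Ines: 11:20-11:35.
Zara ∩ Erik ∩ Ines ∩ Quinn: 11:20-11:35.
So the common availability across everyone is 11:20-11:35.
The longest is 11:20-11:35 at 15 minutes.

15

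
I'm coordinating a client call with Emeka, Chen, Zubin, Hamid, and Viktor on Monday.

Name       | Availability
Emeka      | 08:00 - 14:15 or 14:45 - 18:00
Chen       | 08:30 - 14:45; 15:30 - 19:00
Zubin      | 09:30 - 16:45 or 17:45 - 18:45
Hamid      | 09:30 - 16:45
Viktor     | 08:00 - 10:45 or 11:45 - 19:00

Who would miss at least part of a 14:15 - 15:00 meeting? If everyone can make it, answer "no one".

Chen, Emeka

Emeka: not fully free for 14:15-15:00. Chen: not fully free for 14:15-15:00. Zubin: free for 14:15-15:00. Hamid: free for 14:15-15:00. Viktor: free for 14:15-15:00.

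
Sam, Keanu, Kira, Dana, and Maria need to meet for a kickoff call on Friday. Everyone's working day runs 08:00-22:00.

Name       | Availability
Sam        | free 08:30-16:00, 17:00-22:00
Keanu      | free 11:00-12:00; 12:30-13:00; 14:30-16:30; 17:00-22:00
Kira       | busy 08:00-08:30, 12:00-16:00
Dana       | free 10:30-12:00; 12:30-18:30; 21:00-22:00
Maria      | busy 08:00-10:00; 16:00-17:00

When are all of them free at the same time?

Sam free: 08:30-16:00, 17:00-22:00.
Keanu free: 11:00-12:00, 12:30-13:00, 14:30-16:30, 17:00-22:00.
Kira free: 08:30-12:00, 16:00-22:00 (invert busy blocks within the working day).
Dana free: 10:30-12:00, 12:30-18:30, 21:00-22:00.
Maria free: 10:00-16:00, 17:00-22:00 (invert busy blocks within the working day).
Sam ∩ Keanu: 11:00-12:00, 12:30-13:00, 14:30-16:00, 17:00-22:00.
Sam ∩ Keanu ∩ Kira: 11:00-12:00, 17:00-22:00.
Sam ∩ Keanu ∩ Kira ∩ Dana: 11:00-12:00, 17:00-18:30, 21:00-22:00.
Sam ∩ Keanu ∩ Kira ∩ Dana ∩ Maria: 11:00-12:00, 17:00-18:30, 21:00-22:00.
So the common availability across everyone is 11:00-12:00, 17:00-18:30, 21:00-22:00.

11:00-12:00, 17:00-18:30, 21:00-22:00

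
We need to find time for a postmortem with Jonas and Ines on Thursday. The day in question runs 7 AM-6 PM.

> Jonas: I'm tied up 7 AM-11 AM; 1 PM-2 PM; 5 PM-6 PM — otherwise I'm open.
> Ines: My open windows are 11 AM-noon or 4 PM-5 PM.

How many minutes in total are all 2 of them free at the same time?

120

Jonas free: 11:00-13:00, 14:00-17:00 (invert busy blocks within the working day).
Ines free: 11:00-12:00, 16:00-17:00.
Jonas ∩ Ines: 11:00-12:00, 16:00-17:00.
Summing the common windows: 60 + 60 = 120 minutes.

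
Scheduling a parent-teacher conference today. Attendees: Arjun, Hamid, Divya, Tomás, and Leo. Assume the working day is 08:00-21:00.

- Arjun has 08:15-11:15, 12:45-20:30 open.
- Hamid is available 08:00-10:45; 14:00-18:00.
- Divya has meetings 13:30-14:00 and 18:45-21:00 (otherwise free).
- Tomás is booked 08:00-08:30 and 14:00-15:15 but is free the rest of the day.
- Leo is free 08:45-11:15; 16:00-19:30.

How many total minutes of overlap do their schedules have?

240

Arjun free: 08:15-11:15, 12:45-20:30.
Hamid free: 08:00-10:45, 14:00-18:00.
Divya free: 08:00-13:30, 14:00-18:45 (invert busy blocks within the working day).
Tomás free: 08:30-14:00, 15:15-21:00 (invert busy blocks within the working day).
Leo free: 08:45-11:15, 16:00-19:30.
Arjun ∩ Hamid: 08:15-10:45, 14:00-18:00.
Arjun ∩ Hamid ∩ Divya: 08:15-10:45, 14:00-18:00.
Arjun ∩ Hamid ∩ Divya ∩ Tomás: 08:30-10:45, 15:15-18:00.
Arjun ∩ Hamid ∩ Divya ∩ Tomás ∩ Leo: 08:45-10:45, 16:00-18:00.
Summing the common windows: 120 + 120 = 240 minutes.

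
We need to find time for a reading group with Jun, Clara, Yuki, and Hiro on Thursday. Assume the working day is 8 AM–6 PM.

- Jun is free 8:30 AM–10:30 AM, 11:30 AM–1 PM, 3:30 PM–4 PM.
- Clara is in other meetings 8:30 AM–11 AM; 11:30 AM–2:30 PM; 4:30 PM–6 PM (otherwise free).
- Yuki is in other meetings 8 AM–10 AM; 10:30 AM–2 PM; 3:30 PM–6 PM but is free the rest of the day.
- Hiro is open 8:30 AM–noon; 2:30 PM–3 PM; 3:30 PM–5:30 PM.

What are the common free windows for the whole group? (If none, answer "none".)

Jun free: 08:30-10:30, 11:30-13:00, 15:30-16:00.
Clara free: 08:00-08:30, 11:00-11:30, 14:30-16:30 (invert busy blocks within the working day).
Yuki free: 10:00-10:30, 14:00-15:30 (invert busy blocks within the working day).
Hiro free: 08:30-12:00, 14:30-15:00, 15:30-17:30.
Jun ∩ Clara: 15:30-16:00.
Jun ∩ Clara ∩ Yuki: ∅.
Jun ∩ Clara ∩ Yuki ∩ Hiro: ∅.
There is no time when everyone is free.

none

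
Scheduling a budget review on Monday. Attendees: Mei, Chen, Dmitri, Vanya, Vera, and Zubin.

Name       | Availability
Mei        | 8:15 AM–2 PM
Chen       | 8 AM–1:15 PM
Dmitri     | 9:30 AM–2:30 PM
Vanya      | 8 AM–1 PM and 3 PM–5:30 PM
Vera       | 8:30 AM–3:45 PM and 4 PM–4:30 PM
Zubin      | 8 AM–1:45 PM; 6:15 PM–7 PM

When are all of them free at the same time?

Mei ∩ Chen: 08:15-13:15.
Mei ∩ Chen ∩ Dmitri: 09:30-13:15.
Mei ∩ Chen ∩ Dmitri ∩ Vanya: 09:30-13:00.
Mei ∩ Chen ∩ Dmitri ∩ Vanya ∩ Vera: 09:30-13:00.
Mei ∩ Chen ∩ Dmitri ∩ Vanya ∩ Vera ∩ Zubin: 09:30-13:00.

09:30-13:00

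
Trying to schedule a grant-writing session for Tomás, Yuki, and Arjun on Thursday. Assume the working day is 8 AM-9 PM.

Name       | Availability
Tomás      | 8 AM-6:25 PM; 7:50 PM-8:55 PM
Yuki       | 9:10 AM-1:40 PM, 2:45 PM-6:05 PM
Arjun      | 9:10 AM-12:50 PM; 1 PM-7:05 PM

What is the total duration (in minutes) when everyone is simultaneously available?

460

Tomás ∩ Yuki: 09:10-13:40, 14:45-18:05.
Tomás ∩ Yuki ∩ Arjun: 09:10-12:50, 13:00-13:40, 14:45-18:05.
Those are the intersection windows.
Summing the common windows: 220 + 40 + 200 = 460 minutes.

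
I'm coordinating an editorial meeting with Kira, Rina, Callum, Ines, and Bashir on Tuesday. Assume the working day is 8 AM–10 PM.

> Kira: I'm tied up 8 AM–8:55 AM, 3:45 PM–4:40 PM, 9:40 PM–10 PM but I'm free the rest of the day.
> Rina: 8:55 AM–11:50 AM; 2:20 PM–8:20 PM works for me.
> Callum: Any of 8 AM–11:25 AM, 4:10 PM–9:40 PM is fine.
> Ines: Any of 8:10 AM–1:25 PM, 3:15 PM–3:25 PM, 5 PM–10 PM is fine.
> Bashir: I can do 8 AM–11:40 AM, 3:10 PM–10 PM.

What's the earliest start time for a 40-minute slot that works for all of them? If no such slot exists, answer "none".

08:55

Kira free: 08:55-15:45, 16:40-21:40 (invert busy blocks within the working day).
Rina free: 08:55-11:50, 14:20-20:20.
Callum free: 08:00-11:25, 16:10-21:40.
Ines free: 08:10-13:25, 15:15-15:25, 17:00-22:00.
Bashir free: 08:00-11:40, 15:10-22:00.
Kira ∩ Rina: 08:55-11:50, 14:20-15:45, 16:40-20:20.
Kira ∩ Rina ∩ Callum: 08:55-11:25, 16:40-20:20.
Kira ∩ Rina ∩ Callum ∩ Ines: 08:55-11:25, 17:00-20:20.
Kira ∩ Rina ∩ Callum ∩ Ines ∩ Bashir: 08:55-11:25, 17:00-20:20.
The first common window of at least 40 minutes is 08:55-11:25, so the earliest start is 08:55.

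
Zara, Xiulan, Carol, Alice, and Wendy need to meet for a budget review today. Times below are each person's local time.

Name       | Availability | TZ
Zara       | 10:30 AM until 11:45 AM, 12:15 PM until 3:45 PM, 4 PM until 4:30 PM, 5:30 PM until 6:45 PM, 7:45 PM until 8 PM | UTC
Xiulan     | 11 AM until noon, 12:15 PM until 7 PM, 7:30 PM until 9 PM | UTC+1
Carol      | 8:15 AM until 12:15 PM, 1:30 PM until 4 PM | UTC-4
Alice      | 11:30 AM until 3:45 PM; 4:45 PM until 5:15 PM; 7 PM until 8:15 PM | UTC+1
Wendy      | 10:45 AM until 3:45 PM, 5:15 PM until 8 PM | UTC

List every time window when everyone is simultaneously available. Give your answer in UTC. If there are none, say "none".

Zara in UTC: 10:30-11:45, 12:15-15:45, 16:00-16:30, 17:30-18:45, 19:45-20:00.
Xiulan in UTC: 10:00-11:00, 11:15-18:00, 18:30-20:00 (subtract 1h to convert from UTC+1).
Carol in UTC: 12:15-16:15, 17:30-20:00 (add 4h to convert from UTC-4).
Alice in UTC: 10:30-14:45, 15:45-16:15, 18:00-19:15 (subtract 1h to convert from UTC+1).
Wendy in UTC: 10:45-15:45, 17:15-20:00.
Zara ∩ Xiulan: 10:30-11:00, 11:15-11:45, 12:15-15:45, 16:00-16:30, 17:30-18:00, 18:30-18:45, 19:45-20:00.
Zara ∩ Xiulan ∩ Carol: 12:15-15:45, 16:00-16:15, 17:30-18:00, 18:30-18:45, 19:45-20:00.
Zara ∩ Xiulan ∩ Carol ∩ Alice: 12:15-14:45, 16:00-16:15, 18:30-18:45.
Zara ∩ Xiulan ∩ Carol ∩ Alice ∩ Wendy: 12:15-14:45, 18:30-18:45.

12:15-14:45, 18:30-18:45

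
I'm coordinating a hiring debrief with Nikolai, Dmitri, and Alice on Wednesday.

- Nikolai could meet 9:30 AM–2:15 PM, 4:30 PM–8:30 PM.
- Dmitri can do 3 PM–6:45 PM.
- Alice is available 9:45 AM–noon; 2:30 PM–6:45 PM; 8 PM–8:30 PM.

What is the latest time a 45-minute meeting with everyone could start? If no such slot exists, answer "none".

18:00

Nikolai ∩ Dmitri: 16:30-18:45.
Nikolai ∩ Dmitri ∩ Alice: 16:30-18:45.
So the common availability across everyone is 16:30-18:45.
The last common window of at least 45 minutes is 16:30-18:45; a 45-minute meeting can start as late as 18:00 and still end by 18:45.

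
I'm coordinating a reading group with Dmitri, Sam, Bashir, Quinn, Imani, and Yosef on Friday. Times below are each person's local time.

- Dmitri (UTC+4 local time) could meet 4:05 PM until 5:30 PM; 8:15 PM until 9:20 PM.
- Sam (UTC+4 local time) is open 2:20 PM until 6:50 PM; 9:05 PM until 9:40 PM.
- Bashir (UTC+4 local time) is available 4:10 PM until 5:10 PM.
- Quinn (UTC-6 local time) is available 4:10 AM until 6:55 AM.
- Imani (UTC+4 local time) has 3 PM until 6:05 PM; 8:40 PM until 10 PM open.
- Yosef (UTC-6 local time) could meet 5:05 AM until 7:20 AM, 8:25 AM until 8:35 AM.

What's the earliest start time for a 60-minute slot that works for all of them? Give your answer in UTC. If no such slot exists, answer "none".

Dmitri in UTC: 12:05-13:30, 16:15-17:20 (subtract 4h to convert from UTC+4).
Sam in UTC: 10:20-14:50, 17:05-17:40 (subtract 4h to convert from UTC+4).
Bashir in UTC: 12:10-13:10 (subtract 4h to convert from UTC+4).
Quinn in UTC: 10:10-12:55 (add 6h to convert from UTC-6).
Imani in UTC: 11:00-14:05, 16:40-18:00 (subtract 4h to convert from UTC+4).
Yosef in UTC: 11:05-13:20, 14:25-14:35 (add 6h to convert from UTC-6).
Dmitri ∩ Sam: 12:05-13:30, 17:05-17:20.
Dmitri ∩ Sam ∩ Bashir: 12:10-13:10.
Dmitri ∩ Sam ∩ Bashir ∩ Quinn: 12:10-12:55.
Dmitri ∩ Sam ∩ Bashir ∩ Quinn ∩ Imani: 12:10-12:55.
Dmitri ∩ Sam ∩ Bashir ∩ Quinn ∩ Imani ∩ Yosef: 12:10-12:55.
No common window is at least 60 minutes long.

none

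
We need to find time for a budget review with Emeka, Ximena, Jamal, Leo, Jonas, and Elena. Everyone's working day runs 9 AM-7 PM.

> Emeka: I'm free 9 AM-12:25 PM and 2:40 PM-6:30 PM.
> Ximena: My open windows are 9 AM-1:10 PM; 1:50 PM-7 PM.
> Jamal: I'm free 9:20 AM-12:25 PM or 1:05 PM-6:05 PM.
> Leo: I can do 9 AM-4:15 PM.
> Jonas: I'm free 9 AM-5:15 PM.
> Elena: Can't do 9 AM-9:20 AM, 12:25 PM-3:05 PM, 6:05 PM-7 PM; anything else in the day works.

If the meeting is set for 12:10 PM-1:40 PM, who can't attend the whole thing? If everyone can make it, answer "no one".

Elena, Emeka, Jamal, Ximena

Emeka free: 09:00-12:25, 14:40-18:30.
Ximena free: 09:00-13:10, 13:50-19:00.
Jamal free: 09:20-12:25, 13:05-18:05.
Leo free: 09:00-16:15.
Jonas free: 09:00-17:15.
Elena free: 09:20-12:25, 15:05-18:05 (invert busy blocks within the working day).
Emeka: not fully free for 12:10-13:40. Ximena: not fully free for 12:10-13:40. Jamal: not fully free for 12:10-13:40. Leo: free for 12:10-13:40. Jonas: free for 12:10-13:40. Elena: not fully free for 12:10-13:40.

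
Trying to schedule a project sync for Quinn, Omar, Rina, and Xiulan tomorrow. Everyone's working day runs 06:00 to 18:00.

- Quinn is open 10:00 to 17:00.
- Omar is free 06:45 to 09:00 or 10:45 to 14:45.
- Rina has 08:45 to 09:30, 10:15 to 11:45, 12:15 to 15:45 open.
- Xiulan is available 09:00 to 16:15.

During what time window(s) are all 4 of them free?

Quinn ∩ Omar: 10:45-14:45.
Quinn ∩ Omar ∩ Rina: 10:45-11:45, 12:15-14:45.
Quinn ∩ Omar ∩ Rina ∩ Xiulan: 10:45-11:45, 12:15-14:45.

10:45-11:45, 12:15-14:45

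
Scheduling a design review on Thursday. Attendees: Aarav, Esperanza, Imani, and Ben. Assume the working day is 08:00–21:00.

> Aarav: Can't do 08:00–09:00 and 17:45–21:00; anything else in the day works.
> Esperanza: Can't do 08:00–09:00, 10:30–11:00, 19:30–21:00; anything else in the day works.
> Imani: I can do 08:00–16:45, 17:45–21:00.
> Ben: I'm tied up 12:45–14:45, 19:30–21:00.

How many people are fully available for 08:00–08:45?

2

Aarav free: 09:00-17:45 (invert busy blocks within the working day).
Esperanza free: 09:00-10:30, 11:00-19:30 (invert busy blocks within the working day).
Imani free: 08:00-16:45, 17:45-21:00.
Ben free: 08:00-12:45, 14:45-19:30 (invert busy blocks within the working day).
Imani and Ben can make the full 08:00-08:45 slot — that's 2.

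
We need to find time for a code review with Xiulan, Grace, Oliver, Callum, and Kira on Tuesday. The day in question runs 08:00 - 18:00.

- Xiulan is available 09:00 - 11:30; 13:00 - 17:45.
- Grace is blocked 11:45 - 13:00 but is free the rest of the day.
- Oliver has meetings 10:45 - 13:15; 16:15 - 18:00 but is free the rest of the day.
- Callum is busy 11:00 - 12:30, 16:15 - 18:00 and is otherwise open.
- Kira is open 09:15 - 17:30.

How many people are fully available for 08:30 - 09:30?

3

Xiulan free: 09:00-11:30, 13:00-17:45.
Grace free: 08:00-11:45, 13:00-18:00 (invert busy blocks within the working day).
Oliver free: 08:00-10:45, 13:15-16:15 (invert busy blocks within the working day).
Callum free: 08:00-11:00, 12:30-16:15 (invert busy blocks within the working day).
Kira free: 09:15-17:30.
Grace, Oliver, and Callum can make the full 08:30-09:30 slot — that's 3.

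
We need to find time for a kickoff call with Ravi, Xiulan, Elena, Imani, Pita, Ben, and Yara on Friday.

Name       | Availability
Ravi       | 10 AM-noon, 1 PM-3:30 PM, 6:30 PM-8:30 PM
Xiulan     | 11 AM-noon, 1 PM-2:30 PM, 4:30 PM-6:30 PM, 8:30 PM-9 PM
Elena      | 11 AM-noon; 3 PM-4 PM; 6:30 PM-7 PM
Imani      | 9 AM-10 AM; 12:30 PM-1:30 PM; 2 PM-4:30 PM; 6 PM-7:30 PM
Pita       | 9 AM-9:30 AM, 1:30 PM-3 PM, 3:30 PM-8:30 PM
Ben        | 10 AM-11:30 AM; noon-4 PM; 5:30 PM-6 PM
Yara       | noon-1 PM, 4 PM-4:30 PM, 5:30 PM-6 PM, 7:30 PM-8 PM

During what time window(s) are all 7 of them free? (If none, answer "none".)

Ravi ∩ Xiulan: 11:00-12:00, 13:00-14:30.
Ravi ∩ Xiulan ∩ Elena: 11:00-12:00.
Ravi ∩ Xiulan ∩ Elena ∩ Imani: ∅.
Ravi ∩ Xiulan ∩ Elena ∩ Imani ∩ Pita: ∅.
Ravi ∩ Xiulan ∩ Elena ∩ Imani ∩ Pita ∩ Ben: ∅.
Ravi ∩ Xiulan ∩ Elena ∩ Imani ∩ Pita ∩ Ben ∩ Yara: ∅.
There is no time when everyone is free.

none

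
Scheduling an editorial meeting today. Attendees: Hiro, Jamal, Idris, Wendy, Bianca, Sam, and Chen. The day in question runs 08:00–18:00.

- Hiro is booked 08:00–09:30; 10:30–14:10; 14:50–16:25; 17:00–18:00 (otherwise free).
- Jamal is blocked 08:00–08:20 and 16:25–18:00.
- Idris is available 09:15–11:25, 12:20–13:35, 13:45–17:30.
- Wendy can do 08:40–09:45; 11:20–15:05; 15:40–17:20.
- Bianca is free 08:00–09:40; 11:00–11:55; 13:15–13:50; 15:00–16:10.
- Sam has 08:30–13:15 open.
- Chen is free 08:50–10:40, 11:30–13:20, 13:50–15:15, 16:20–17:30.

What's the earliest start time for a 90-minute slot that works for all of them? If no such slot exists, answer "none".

none

Hiro free: 09:30-10:30, 14:10-14:50, 16:25-17:00 (invert busy blocks within the working day).
Jamal free: 08:20-16:25 (invert busy blocks within the working day).
Idris free: 09:15-11:25, 12:20-13:35, 13:45-17:30.
Wendy free: 08:40-09:45, 11:20-15:05, 15:40-17:20.
Bianca free: 08:00-09:40, 11:00-11:55, 13:15-13:50, 15:00-16:10.
Sam free: 08:30-13:15.
Chen free: 08:50-10:40, 11:30-13:20, 13:50-15:15, 16:20-17:30.
Hiro ∩ Jamal: 09:30-10:30, 14:10-14:50.
Hiro ∩ Jamal ∩ Idris: 09:30-10:30, 14:10-14:50.
Hiro ∩ Jamal ∩ Idris ∩ Wendy: 09:30-09:45, 14:10-14:50.
Hiro ∩ Jamal ∩ Idris ∩ Wendy ∩ Bianca: 09:30-09:40.
Hiro ∩ Jamal ∩ Idris ∩ Wendy ∩ Bianca ∩ Sam: 09:30-09:40.
Hiro ∩ Jamal ∩ Idris ∩ Wendy ∩ Bianca ∩ Sam ∩ Chen: 09:30-09:40.
Those are the intersection windows.
No common window is at least 90 minutes long.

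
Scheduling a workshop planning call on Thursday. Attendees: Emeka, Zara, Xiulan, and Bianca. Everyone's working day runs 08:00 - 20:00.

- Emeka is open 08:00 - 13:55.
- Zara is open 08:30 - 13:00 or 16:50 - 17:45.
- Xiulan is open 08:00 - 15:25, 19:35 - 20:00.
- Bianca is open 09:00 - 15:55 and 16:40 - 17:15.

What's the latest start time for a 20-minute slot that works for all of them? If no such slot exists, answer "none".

Emeka ∩ Zara: 08:30-13:00.
Emeka ∩ Zara ∩ Xiulan: 08:30-13:00.
Emeka ∩ Zara ∩ Xiulan ∩ Bianca: 09:00-13:00.
The last common window of at least 20 minutes is 09:00-13:00; a 20-minute meeting can start as late as 12:40 and still end by 13:00.

12:40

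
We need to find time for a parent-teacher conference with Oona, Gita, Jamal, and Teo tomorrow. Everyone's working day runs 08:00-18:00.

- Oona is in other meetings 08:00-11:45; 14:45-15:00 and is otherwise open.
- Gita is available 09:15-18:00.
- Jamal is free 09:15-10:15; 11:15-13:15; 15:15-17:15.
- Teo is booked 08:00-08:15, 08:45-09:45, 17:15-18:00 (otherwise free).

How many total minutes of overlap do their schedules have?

210

Oona free: 11:45-14:45, 15:00-18:00 (invert busy blocks within the working day).
Gita free: 09:15-18:00.
Jamal free: 09:15-10:15, 11:15-13:15, 15:15-17:15.
Teo free: 08:15-08:45, 09:45-17:15 (invert busy blocks within the working day).
Oona ∩ Gita: 11:45-14:45, 15:00-18:00.
Oona ∩ Gita ∩ Jamal: 11:45-13:15, 15:15-17:15.
Oona ∩ Gita ∩ Jamal ∩ Teo: 11:45-13:15, 15:15-17:15.
Summing the common windows: 90 + 120 = 210 minutes.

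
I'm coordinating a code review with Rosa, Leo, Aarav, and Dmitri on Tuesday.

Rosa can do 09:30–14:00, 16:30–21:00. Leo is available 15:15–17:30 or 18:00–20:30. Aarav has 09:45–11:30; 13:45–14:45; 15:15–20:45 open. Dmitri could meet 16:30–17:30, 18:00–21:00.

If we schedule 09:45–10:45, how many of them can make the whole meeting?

2

Rosa and Aarav can make the full 09:45-10:45 slot — that's 2.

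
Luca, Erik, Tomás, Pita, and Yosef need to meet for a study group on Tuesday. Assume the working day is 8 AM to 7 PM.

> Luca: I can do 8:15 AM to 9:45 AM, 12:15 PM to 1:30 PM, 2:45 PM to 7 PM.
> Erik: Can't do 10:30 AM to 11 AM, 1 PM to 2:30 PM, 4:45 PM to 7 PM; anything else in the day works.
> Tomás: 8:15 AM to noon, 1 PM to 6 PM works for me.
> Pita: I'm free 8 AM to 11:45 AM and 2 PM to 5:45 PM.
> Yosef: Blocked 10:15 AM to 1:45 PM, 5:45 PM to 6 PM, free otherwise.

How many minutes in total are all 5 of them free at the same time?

210

Luca free: 08:15-09:45, 12:15-13:30, 14:45-19:00.
Erik free: 08:00-10:30, 11:00-13:00, 14:30-16:45 (invert busy blocks within the working day).
Tomás free: 08:15-12:00, 13:00-18:00.
Pita free: 08:00-11:45, 14:00-17:45.
Yosef free: 08:00-10:15, 13:45-17:45, 18:00-19:00 (invert busy blocks within the working day).
Luca ∩ Erik: 08:15-09:45, 12:15-13:00, 14:45-16:45.
Luca ∩ Erik ∩ Tomás: 08:15-09:45, 14:45-16:45.
Luca ∩ Erik ∩ Tomás ∩ Pita: 08:15-09:45, 14:45-16:45.
Luca ∩ Erik ∩ Tomás ∩ Pita ∩ Yosef: 08:15-09:45, 14:45-16:45.
Summing the common windows: 90 + 120 = 210 minutes.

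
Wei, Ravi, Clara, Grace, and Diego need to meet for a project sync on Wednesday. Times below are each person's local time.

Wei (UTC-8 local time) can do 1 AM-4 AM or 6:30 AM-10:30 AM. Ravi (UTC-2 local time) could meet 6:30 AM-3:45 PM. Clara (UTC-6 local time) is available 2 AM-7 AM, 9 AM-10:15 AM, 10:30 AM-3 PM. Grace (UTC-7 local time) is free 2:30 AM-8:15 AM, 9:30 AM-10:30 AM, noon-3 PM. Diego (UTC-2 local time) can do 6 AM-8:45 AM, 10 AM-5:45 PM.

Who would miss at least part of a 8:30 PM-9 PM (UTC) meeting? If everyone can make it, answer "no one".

Wei in UTC: 09:00-12:00, 14:30-18:30 (add 8h to convert from UTC-8).
Ravi in UTC: 08:30-17:45 (add 2h to convert from UTC-2).
Clara in UTC: 08:00-13:00, 15:00-16:15, 16:30-21:00 (add 6h to convert from UTC-6).
Grace in UTC: 09:30-15:15, 16:30-17:30, 19:00-22:00 (add 7h to convert from UTC-7).
Diego in UTC: 08:00-10:45, 12:00-19:45 (add 2h to convert from UTC-2).
Wei: not fully free for 20:30-21:00. Ravi: not fully free for 20:30-21:00. Clara: free for 20:30-21:00. Grace: free for 20:30-21:00. Diego: not fully free for 20:30-21:00.

Diego, Ravi, Wei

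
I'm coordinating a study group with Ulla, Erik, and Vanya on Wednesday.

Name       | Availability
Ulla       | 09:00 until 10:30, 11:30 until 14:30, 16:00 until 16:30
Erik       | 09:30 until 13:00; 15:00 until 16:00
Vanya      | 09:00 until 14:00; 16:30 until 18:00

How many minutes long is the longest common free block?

90

Ulla ∩ Erik: 09:30-10:30, 11:30-13:00.
Ulla ∩ Erik ∩ Vanya: 09:30-10:30, 11:30-13:00.
The longest is 11:30-13:00 at 90 minutes.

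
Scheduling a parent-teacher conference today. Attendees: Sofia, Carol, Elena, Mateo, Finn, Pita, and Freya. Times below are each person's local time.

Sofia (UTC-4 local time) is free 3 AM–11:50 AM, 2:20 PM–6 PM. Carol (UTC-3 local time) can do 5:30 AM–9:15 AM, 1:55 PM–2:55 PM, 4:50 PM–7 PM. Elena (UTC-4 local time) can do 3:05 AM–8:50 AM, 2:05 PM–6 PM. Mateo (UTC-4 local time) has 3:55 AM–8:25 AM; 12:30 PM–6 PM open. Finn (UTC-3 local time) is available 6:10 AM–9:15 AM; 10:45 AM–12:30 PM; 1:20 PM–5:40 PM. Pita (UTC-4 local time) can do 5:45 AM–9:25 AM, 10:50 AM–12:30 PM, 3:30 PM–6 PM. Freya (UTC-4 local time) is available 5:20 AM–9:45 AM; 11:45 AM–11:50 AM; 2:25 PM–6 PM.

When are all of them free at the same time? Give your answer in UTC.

Sofia in UTC: 07:00-15:50, 18:20-22:00 (add 4h to convert from UTC-4).
Carol in UTC: 08:30-12:15, 16:55-17:55, 19:50-22:00 (add 3h to convert from UTC-3).
Elena in UTC: 07:05-12:50, 18:05-22:00 (add 4h to convert from UTC-4).
Mateo in UTC: 07:55-12:25, 16:30-22:00 (add 4h to convert from UTC-4).
Finn in UTC: 09:10-12:15, 13:45-15:30, 16:20-20:40 (add 3h to convert from UTC-3).
Pita in UTC: 09:45-13:25, 14:50-16:30, 19:30-22:00 (add 4h to convert from UTC-4).
Freya in UTC: 09:20-13:45, 15:45-15:50, 18:25-22:00 (add 4h to convert from UTC-4).
Sofia ∩ Carol: 08:30-12:15, 19:50-22:00.
Sofia ∩ Carol ∩ Elena: 08:30-12:15, 19:50-22:00.
Sofia ∩ Carol ∩ Elena ∩ Mateo: 08:30-12:15, 19:50-22:00.
Sofia ∩ Carol ∩ Elena ∩ Mateo ∩ Finn: 09:10-12:15, 19:50-20:40.
Sofia ∩ Carol ∩ Elena ∩ Mateo ∩ Finn ∩ Pita: 09:45-12:15, 19:50-20:40.
Sofia ∩ Carol ∩ Elena ∩ Mateo ∩ Finn ∩ Pita ∩ Freya: 09:45-12:15, 19:50-20:40.
So the common availability across everyone is 09:45-12:15, 19:50-20:40.

09:45-12:15, 19:50-20:40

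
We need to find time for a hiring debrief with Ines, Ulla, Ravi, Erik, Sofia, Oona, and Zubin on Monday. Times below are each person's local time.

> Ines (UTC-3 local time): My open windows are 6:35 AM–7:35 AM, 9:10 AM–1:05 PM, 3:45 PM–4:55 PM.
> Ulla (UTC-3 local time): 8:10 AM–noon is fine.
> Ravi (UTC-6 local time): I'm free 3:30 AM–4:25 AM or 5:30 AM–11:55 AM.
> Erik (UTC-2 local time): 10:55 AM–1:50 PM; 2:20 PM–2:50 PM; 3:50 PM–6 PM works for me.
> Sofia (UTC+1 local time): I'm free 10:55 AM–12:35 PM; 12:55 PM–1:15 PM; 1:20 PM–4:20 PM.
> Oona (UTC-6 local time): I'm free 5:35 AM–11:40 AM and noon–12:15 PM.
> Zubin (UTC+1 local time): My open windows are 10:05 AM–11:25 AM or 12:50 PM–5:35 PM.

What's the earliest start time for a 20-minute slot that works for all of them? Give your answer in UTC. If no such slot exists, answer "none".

Ines in UTC: 09:35-10:35, 12:10-16:05, 18:45-19:55 (add 3h to convert from UTC-3).
Ulla in UTC: 11:10-15:00 (add 3h to convert from UTC-3).
Ravi in UTC: 09:30-10:25, 11:30-17:55 (add 6h to convert from UTC-6).
Erik in UTC: 12:55-15:50, 16:20-16:50, 17:50-20:00 (add 2h to convert from UTC-2).
Sofia in UTC: 09:55-11:35, 11:55-12:15, 12:20-15:20 (subtract 1h to convert from UTC+1).
Oona in UTC: 11:35-17:40, 18:00-18:15 (add 6h to convert from UTC-6).
Zubin in UTC: 09:05-10:25, 11:50-16:35 (subtract 1h to convert from UTC+1).
Ines ∩ Ulla: 12:10-15:00.
Ines ∩ Ulla ∩ Ravi: 12:10-15:00.
Ines ∩ Ulla ∩ Ravi ∩ Erik: 12:55-15:00.
Ines ∩ Ulla ∩ Ravi ∩ Erik ∩ Sofia: 12:55-15:00.
Ines ∩ Ulla ∩ Ravi ∩ Erik ∩ Sofia ∩ Oona: 12:55-15:00.
Ines ∩ Ulla ∩ Ravi ∩ Erik ∩ Sofia ∩ Oona ∩ Zubin: 12:55-15:00.
The first common window of at least 20 minutes is 12:55-15:00, so the earliest start is 12:55.

12:55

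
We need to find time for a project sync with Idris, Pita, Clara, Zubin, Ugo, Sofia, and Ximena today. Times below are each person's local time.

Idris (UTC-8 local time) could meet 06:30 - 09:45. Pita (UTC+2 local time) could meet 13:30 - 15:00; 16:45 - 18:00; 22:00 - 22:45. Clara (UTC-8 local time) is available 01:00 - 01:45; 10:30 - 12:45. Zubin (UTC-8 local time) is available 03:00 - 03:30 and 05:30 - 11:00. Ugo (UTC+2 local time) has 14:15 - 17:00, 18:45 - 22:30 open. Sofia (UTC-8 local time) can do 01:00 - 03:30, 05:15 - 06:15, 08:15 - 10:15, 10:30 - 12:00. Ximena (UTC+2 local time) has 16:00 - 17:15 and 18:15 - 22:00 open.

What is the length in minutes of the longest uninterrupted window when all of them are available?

0

Idris in UTC: 14:30-17:45 (add 8h to convert from UTC-8).
Pita in UTC: 11:30-13:00, 14:45-16:00, 20:00-20:45 (subtract 2h to convert from UTC+2).
Clara in UTC: 09:00-09:45, 18:30-20:45 (add 8h to convert from UTC-8).
Zubin in UTC: 11:00-11:30, 13:30-19:00 (add 8h to convert from UTC-8).
Ugo in UTC: 12:15-15:00, 16:45-20:30 (subtract 2h to convert from UTC+2).
Sofia in UTC: 09:00-11:30, 13:15-14:15, 16:15-18:15, 18:30-20:00 (add 8h to convert from UTC-8).
Ximena in UTC: 14:00-15:15, 16:15-20:00 (subtract 2h to convert from UTC+2).
Idris ∩ Pita: 14:45-16:00.
Idris ∩ Pita ∩ Clara: ∅.
Idris ∩ Pita ∩ Clara ∩ Zubin: ∅.
Idris ∩ Pita ∩ Clara ∩ Zubin ∩ Ugo: ∅.
Idris ∩ Pita ∩ Clara ∩ Zubin ∩ Ugo ∩ Sofia: ∅.
Idris ∩ Pita ∩ Clara ∩ Zubin ∩ Ugo ∩ Sofia ∩ Ximena: ∅.
There is no time when everyone is free.
No common window exists, so the longest block is 0 minutes.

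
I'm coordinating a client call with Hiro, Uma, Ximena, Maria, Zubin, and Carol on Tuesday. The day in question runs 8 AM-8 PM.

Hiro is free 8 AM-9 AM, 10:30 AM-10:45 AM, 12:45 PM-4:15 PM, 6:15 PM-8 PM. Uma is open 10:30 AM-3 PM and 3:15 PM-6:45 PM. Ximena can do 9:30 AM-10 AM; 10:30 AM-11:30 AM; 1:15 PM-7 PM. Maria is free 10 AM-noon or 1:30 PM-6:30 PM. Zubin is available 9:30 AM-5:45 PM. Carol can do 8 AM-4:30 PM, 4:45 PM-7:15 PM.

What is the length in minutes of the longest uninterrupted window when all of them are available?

90

Hiro ∩ Uma: 10:30-10:45, 12:45-15:00, 15:15-16:15, 18:15-18:45.
Hiro ∩ Uma ∩ Ximena: 10:30-10:45, 13:15-15:00, 15:15-16:15, 18:15-18:45.
Hiro ∩ Uma ∩ Ximena ∩ Maria: 10:30-10:45, 13:30-15:00, 15:15-16:15, 18:15-18:30.
Hiro ∩ Uma ∩ Ximena ∩ Maria ∩ Zubin: 10:30-10:45, 13:30-15:00, 15:15-16:15.
Hiro ∩ Uma ∩ Ximena ∩ Maria ∩ Zubin ∩ Carol: 10:30-10:45, 13:30-15:00, 15:15-16:15.
The longest is 13:30-15:00 at 90 minutes.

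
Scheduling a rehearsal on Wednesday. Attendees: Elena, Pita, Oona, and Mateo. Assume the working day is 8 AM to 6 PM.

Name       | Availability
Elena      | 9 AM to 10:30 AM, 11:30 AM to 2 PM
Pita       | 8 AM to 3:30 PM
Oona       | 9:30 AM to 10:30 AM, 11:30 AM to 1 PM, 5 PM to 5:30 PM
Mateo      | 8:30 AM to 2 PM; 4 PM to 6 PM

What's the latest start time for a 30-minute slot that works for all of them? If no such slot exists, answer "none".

Elena ∩ Pita: 09:00-10:30, 11:30-14:00.
Elena ∩ Pita ∩ Oona: 09:30-10:30, 11:30-13:00.
Elena ∩ Pita ∩ Oona ∩ Mateo: 09:30-10:30, 11:30-13:00.
The last common window of at least 30 minutes is 11:30-13:00; a 30-minute meeting can start as late as 12:30 and still end by 13:00.

12:30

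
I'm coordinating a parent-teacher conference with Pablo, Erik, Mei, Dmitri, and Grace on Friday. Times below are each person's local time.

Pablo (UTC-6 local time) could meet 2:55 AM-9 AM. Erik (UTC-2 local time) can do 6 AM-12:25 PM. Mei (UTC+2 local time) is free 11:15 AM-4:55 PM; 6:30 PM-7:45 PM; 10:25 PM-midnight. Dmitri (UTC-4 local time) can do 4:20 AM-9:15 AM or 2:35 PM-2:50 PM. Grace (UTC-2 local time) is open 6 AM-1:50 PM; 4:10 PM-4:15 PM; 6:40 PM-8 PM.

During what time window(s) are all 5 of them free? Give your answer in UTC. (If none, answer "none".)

09:15-13:15

Pablo in UTC: 08:55-15:00 (add 6h to convert from UTC-6).
Erik in UTC: 08:00-14:25 (add 2h to convert from UTC-2).
Mei in UTC: 09:15-14:55, 16:30-17:45, 20:25-22:00 (subtract 2h to convert from UTC+2).
Dmitri in UTC: 08:20-13:15, 18:35-18:50 (add 4h to convert from UTC-4).
Grace in UTC: 08:00-15:50, 18:10-18:15, 20:40-22:00 (add 2h to convert from UTC-2).
Pablo ∩ Erik: 08:55-14:25.
Pablo ∩ Erik ∩ Mei: 09:15-14:25.
Pablo ∩ Erik ∩ Mei ∩ Dmitri: 09:15-13:15.
Pablo ∩ Erik ∩ Mei ∩ Dmitri ∩ Grace: 09:15-13:15.
So the common availability across everyone is 09:15-13:15.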